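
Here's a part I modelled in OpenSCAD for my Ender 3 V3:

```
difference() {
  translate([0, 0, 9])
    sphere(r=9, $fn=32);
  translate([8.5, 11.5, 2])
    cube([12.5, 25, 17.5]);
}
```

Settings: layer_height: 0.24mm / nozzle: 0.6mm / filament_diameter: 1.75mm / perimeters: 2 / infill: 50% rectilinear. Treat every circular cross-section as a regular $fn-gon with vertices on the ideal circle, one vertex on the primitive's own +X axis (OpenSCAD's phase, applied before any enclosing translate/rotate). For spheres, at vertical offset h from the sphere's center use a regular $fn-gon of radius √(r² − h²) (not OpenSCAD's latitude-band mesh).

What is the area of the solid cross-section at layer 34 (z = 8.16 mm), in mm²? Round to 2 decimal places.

At z = 8.16 mm: the r=9 sphere slices to a regular 32-gon of circumradius 8.961 (√(r²−h²) with h=0.84 from center) (area = (32/2)·8.961²·sin(360°/32) = 250.63 mm²); the 12.5×25 cube at (8.5, 11.5) contributes its full rectangle (area 312.50 mm²); After the difference (first − rest): starting from the r=9 sphere (250.63 mm²), the 12.5×25 cube at (8.5, 11.5) misses the remaining region (no effect) — area = 250.63 mm². Overall, the cross-section is a single solid region. Net area = 250.63 mm².

250.63 mm²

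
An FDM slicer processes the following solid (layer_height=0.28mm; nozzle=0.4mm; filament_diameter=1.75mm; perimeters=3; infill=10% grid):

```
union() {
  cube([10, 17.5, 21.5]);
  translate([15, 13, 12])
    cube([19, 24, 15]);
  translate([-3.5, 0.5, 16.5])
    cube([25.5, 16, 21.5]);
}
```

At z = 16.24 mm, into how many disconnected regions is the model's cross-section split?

At z = 16.24 mm: the cube is present — its section is the full 10×17.5 rectangle; the 19×24 cube at (15, 13) contributes its full rectangle; the cube at (-3.5, 0.5) does not reach this height (z outside [16.5, 38]); Combining (union): the 2 present regions are separate (no shared area or edge), so areas and boundary lengths simply add and each stays a separate island — 2 connected regions. The result has 2 disconnected regions.

2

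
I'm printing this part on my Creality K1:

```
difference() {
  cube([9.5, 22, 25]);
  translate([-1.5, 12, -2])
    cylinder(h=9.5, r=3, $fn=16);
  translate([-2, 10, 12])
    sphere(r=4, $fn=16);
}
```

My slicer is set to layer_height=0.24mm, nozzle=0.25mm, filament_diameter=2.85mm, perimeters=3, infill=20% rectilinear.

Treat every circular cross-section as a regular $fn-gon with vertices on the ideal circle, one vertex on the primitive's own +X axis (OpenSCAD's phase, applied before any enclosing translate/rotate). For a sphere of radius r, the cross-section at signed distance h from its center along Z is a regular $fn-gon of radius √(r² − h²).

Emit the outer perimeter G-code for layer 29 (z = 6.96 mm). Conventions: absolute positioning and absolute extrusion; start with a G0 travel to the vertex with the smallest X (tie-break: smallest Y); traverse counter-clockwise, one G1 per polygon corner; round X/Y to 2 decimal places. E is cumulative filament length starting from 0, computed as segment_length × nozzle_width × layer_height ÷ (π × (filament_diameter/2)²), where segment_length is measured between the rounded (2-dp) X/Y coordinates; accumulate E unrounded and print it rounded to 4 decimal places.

At z = 6.96 mm: the 9.5×22 cube contributes its full rectangle; the cylinder at (-1.5, 12): section is a regular 16-gon, circumradius r=3; the sphere at (-2, 10) is not intersected at this z (|z−center|=5.040 > r=4); Taking the first minus the rest: starting from the 9.5×22 cube, the r=3 cylinder at (-1.5, 12) partially overlaps it — only the 5.28 mm² overlap (of its 27.55 mm²) is removed, clipping the outline — 1 connected region. The outline is a single polygon with 11 vertices. Extrusion per mm of travel: 0.25 × 0.24 / (π × 1.425²) = 0.009405. Accumulating E over each segment gives final E = 0.6029.

G0 X0.00 Y0.00 Z6.96
G1 X9.50 Y0.00 E0.0894
G1 X9.50 Y22.00 E0.2963
G1 X0.00 Y22.00 E0.3856
G1 X0.00 Y14.54 E0.4558
G1 X0.62 Y14.12 E0.4628
G1 X1.27 Y13.15 E0.4738
G1 X1.50 Y12.00 E0.4848
G1 X1.27 Y10.85 E0.4959
G1 X0.62 Y9.88 E0.5068
G1 X0.00 Y9.46 E0.5139
G1 X0.00 Y0.00 E0.6029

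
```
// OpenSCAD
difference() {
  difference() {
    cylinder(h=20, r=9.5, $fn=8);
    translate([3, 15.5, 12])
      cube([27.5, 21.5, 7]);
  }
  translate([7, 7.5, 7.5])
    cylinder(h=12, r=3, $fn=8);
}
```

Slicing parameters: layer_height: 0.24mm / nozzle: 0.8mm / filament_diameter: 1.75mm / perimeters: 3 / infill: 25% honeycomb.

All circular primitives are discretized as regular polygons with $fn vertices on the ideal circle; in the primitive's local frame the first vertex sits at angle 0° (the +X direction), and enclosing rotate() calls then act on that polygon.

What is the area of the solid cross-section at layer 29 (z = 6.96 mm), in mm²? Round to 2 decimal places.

At z = 6.96 mm: the r=9.5 cylinder contributes a regular 8-gon of circumradius 9.5 (area = (8/2)·9.500²·sin(360°/8) = 255.27 mm²); the cube at (3, 15.5) does not reach this height (z outside [12, 19]); Taking the first minus the rest: none of the subtracted shapes is present at this height, so the r=9.5 cylinder is unchanged — area = 255.27 mm²; the cylinder at (7, 7.5) does not reach this height (z outside [7.5, 19.5]); Subtracting the remaining from the first: none of the subtracted shapes is present at this height, so that combined region is unchanged — area = 255.27 mm². Overall, the cross-section is a single solid region. Net area = 255.27 mm².

255.27 mm²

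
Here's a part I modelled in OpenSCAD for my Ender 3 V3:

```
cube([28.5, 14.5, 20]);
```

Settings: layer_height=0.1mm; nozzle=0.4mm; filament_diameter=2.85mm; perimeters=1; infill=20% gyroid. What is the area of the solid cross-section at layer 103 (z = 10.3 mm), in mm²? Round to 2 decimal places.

At z = 10.3 mm: the 28.5×14.5 cube contributes its full rectangle (area 413.25 mm²). Overall, the cross-section is a single solid region. Net area = 413.25 mm².

413.25 mm²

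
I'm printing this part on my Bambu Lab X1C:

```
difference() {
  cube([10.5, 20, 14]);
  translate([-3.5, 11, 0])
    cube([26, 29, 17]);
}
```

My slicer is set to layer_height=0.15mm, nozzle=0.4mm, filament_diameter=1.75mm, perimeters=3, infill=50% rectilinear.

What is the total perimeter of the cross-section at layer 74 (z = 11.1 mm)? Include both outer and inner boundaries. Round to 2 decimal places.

43.00 mm

At z = 11.1 mm: the cube is present — its section is the full 10.5×20 rectangle (perimeter 61.00 mm); the 26×29 cube at (-3.5, 11) contributes its full rectangle (perimeter 110.00 mm); After the difference (first − rest): starting from the 10.5×20 cube, the 26×29 cube at (-3.5, 11) partially overlaps it — only the 94.50 mm² overlap (of its 754.00 mm²) is removed, clipping the outline — boundary = 43.00 mm. Overall, the cross-section is a single solid region. Total boundary length (outer) = 43.00 mm.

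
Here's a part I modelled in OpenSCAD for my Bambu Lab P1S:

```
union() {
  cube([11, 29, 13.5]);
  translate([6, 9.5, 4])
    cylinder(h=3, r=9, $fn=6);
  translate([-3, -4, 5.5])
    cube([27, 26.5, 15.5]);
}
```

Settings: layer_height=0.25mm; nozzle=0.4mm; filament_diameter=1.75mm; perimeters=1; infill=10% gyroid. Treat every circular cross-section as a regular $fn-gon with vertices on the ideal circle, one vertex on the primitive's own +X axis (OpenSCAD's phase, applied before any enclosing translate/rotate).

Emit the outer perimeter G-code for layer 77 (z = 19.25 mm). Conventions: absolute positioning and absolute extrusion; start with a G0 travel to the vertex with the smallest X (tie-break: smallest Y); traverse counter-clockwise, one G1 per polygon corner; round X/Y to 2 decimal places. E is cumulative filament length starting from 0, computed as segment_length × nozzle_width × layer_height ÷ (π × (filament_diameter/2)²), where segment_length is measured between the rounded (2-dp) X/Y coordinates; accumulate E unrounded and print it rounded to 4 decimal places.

G0 X-3.00 Y-4.00 Z19.25
G1 X24.00 Y-4.00 E1.1225
G1 X24.00 Y22.50 E2.2243
G1 X-3.00 Y22.50 E3.3468
G1 X-3.00 Y-4.00 E4.4485

At z = 19.25 mm: the cube does not reach this height (z outside [0, 13.5]); the cylinder at (6, 9.5) does not reach this height (z outside [4, 7]); the 27×26.5 cube at (-3, -4) contributes its full rectangle; Merging all regions: only the 27×26.5 cube at (-3, -4) is present, so the union is just that shape — 1 connected region. The outline is a single polygon with 4 vertices. Extrusion per mm of travel: 0.4 × 0.25 / (π × 0.875²) = 0.041575. Accumulating E over each segment gives final E = 4.4485.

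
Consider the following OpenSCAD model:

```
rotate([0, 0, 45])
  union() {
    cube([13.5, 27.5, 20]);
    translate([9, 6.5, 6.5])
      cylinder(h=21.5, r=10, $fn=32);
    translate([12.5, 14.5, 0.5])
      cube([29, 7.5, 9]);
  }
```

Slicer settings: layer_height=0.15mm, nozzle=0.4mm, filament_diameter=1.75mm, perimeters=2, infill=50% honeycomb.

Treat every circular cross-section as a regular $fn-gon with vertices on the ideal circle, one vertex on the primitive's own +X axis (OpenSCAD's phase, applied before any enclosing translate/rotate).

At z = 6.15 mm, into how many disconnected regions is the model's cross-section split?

At z = 6.15 mm: the 13.5×27.5 cube contributes its full rectangle; the cylinder at (9, 6.5) is not intersected at this z (z outside [6.5, 28]); the cube at (12.5, 14.5) is present — its section is the full 29×7.5 rectangle; Merging all regions: the regions partially overlap (shared area 7.50 mm²), so overlapping operands fuse into one piece — 1 connected region; (whole slice rotated 45° about Z — lengths, areas and connectivity unchanged). The result has 1 disconnected region.

1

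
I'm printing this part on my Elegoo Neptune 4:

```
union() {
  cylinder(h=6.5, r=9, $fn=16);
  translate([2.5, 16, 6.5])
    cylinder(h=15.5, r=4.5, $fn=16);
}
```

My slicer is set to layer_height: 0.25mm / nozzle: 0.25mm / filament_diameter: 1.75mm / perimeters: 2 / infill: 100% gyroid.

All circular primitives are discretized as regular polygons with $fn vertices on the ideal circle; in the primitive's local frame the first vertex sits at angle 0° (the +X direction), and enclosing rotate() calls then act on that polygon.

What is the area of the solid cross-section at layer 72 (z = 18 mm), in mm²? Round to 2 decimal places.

At z = 18 mm: the cylinder is absent (z outside [0, 6.5]); the cylinder at (2.5, 16): section is a regular 16-gon, circumradius r=4.5 (area = (16/2)·4.500²·sin(360°/16) = 61.99 mm²); Taking the union: only the r=4.5 cylinder at (2.5, 16) is present, so the union is just that shape — area = 61.99 mm². Overall, the cross-section is a single solid region. Net area = 61.99 mm².

61.99 mm²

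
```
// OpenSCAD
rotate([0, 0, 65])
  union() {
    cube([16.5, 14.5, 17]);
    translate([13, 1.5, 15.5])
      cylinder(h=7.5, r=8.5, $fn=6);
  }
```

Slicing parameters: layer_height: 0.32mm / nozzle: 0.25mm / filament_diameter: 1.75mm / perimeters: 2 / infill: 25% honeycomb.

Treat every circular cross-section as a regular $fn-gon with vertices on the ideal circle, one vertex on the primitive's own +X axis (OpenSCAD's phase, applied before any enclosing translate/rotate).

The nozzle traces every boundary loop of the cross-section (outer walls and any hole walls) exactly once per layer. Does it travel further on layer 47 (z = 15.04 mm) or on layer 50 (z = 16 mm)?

layer 50 (z = 16 mm)

Layer 47 (z = 15.04): the cube is present — its section is the full 16.5×14.5 rectangle (perimeter 62.00 mm); the cylinder at (13, 1.5) is not intersected at this z (z outside [15.5, 23]); Merging all regions: only the 16.5×14.5 cube is present, so the union is just that shape — boundary = 62.00 mm; (whole slice rotated 65° about Z — lengths, areas and connectivity unchanged). So its perimeter = 62.00 mm. Layer 50 (z = 16): the 16.5×14.5 cube contributes its full rectangle (perimeter 62.00 mm); the r=8.5 cylinder at (13, 1.5) contributes a regular 6-gon of circumradius 8.5 (perimeter = 2·6·8.500·sin(180°/6) = 51.00 mm); Taking the union: the regions partially overlap (shared area 90.04 mm²), so the edge portions inside another operand are dropped and the merged outline is re-measured after clipping — boundary = 75.02 mm; (whole slice rotated 65° about Z — lengths, areas and connectivity unchanged). So its perimeter = 75.02 mm. Layer 50 is larger (75.02 vs 62.00 mm).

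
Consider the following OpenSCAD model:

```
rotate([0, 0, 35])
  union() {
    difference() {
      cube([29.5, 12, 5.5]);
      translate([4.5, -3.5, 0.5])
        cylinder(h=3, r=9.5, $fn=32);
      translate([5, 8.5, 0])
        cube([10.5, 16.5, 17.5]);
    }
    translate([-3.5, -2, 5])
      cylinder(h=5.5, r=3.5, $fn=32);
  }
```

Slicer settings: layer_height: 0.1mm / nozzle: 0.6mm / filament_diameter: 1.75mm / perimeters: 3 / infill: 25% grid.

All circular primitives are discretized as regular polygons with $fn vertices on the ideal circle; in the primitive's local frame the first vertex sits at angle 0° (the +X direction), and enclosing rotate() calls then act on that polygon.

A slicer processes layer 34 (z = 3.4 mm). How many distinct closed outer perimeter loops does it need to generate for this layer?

1

At z = 3.4 mm: the 29.5×12 cube contributes its full rectangle; the r=9.5 cylinder at (4.5, -3.5) gives a regular 32-gon of circumradius 9.5 (constant along its height); the cube at (5, 8.5) is present — its section is the full 10.5×16.5 rectangle; Taking the first minus the rest: starting from the 29.5×12 cube, the r=9.5 cylinder at (4.5, -3.5) partially overlaps it — only the 63.26 mm² overlap (of its 281.71 mm²) is removed, clipping the outline; the 10.5×16.5 cube at (5, 8.5) partially overlaps it — only the 36.75 mm² overlap (of its 173.25 mm²) is removed, clipping the outline — 1 connected region; the cylinder at (-3.5, -2) is not intersected at this z (z outside [5, 10.5]); Combining (union): only the result so far is present, so the union is just that shape — 1 connected region; (whole slice rotated 35° about Z — lengths, areas and connectivity unchanged). The result has 1 disconnected region.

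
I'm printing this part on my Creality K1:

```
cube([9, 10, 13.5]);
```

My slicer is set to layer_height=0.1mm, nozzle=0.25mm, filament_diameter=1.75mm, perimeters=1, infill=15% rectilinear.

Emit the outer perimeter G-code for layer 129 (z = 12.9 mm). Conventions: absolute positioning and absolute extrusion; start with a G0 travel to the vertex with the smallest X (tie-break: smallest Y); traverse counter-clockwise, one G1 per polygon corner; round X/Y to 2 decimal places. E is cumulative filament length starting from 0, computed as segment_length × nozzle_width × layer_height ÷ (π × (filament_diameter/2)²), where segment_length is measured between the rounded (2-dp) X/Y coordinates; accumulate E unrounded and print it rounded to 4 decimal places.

At z = 12.9 mm: the cube is present — its section is the full 9×10 rectangle. The outline is a single polygon with 4 vertices. Extrusion per mm of travel: 0.25 × 0.1 / (π × 0.875²) = 0.010394. Accumulating E over each segment gives final E = 0.3950.

G0 X0.00 Y0.00 Z12.90
G1 X9.00 Y0.00 E0.0935
G1 X9.00 Y10.00 E0.1975
G1 X0.00 Y10.00 E0.2910
G1 X0.00 Y0.00 E0.3950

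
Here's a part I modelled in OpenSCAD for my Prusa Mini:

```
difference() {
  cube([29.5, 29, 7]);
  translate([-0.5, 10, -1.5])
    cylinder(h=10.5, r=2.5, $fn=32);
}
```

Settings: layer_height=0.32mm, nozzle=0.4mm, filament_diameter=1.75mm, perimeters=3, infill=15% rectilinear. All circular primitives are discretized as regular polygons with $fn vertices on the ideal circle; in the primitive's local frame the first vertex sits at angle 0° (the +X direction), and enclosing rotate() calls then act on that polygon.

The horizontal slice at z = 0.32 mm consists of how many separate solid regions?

1

At z = 0.32 mm: the cube (footprint 29.5×29) is included at this height; the r=2.5 cylinder at (-0.5, 10) contributes a regular 32-gon of circumradius 2.5; Subtracting the remaining from the first: starting from the 29.5×29 cube, the r=2.5 cylinder at (-0.5, 10) partially overlaps it — only the 7.28 mm² overlap (of its 19.51 mm²) is removed, clipping the outline — 1 connected region. The result has 1 disconnected region.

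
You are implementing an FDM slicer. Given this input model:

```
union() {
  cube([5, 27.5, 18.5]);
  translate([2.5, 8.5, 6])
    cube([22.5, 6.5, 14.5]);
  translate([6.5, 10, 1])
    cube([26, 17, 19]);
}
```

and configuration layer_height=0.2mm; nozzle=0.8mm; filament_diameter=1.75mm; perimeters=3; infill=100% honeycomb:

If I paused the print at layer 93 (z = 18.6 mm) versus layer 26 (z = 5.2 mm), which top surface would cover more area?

Layer 93 (z = 18.6): the cube is absent (z outside [0, 18.5]); the 22.5×6.5 cube at (2.5, 8.5) contributes its full rectangle (area 146.25 mm²); the 26×17 cube at (6.5, 10) contributes its full rectangle (area 442.00 mm²); Taking the union: the regions partially overlap — summed areas 588.25 mm² minus the doubly-counted overlap 92.50 mm² gives 495.75 mm² — area = 495.75 mm². So its area = 495.75 mm². Layer 26 (z = 5.2): the 5×27.5 cube contributes its full rectangle (area 137.50 mm²); the cube at (2.5, 8.5) does not reach this height (z outside [6, 20.5]); the cube at (6.5, 10) is present — its section is the full 26×17 rectangle (area 442.00 mm²); Combining (union): the 2 present regions are separate (no shared area or edge), so areas and boundary lengths simply add and each stays a separate island — area = 579.50 mm². So its area = 579.50 mm². Layer 26 is larger (579.50 vs 495.75 mm²).

layer 26 (z = 5.2 mm)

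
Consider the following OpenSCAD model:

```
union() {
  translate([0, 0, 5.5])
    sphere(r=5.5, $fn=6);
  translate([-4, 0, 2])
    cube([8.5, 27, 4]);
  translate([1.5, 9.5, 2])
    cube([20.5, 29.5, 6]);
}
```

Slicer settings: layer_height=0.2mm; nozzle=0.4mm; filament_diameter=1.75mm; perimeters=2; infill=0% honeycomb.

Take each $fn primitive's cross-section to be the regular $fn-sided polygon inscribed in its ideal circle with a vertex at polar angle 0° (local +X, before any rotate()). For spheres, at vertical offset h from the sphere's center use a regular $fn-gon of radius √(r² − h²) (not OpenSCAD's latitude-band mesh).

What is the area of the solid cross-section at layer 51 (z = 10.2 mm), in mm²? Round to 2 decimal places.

At z = 10.2 mm: the r=5.5 sphere slices to a regular 6-gon of circumradius 2.857 (√(r²−h²) with h=4.7 from center) (area = (6/2)·2.857²·sin(360°/6) = 21.20 mm²); the cube at (-4, 0) is absent (z outside [2, 6]); the cube at (1.5, 9.5) does not reach this height (z outside [2, 8]); Merging all regions: only the r=5.5 sphere is present, so the union is just that shape — area = 21.20 mm². Overall, the cross-section is a single solid region. Net area = 21.20 mm².

21.20 mm²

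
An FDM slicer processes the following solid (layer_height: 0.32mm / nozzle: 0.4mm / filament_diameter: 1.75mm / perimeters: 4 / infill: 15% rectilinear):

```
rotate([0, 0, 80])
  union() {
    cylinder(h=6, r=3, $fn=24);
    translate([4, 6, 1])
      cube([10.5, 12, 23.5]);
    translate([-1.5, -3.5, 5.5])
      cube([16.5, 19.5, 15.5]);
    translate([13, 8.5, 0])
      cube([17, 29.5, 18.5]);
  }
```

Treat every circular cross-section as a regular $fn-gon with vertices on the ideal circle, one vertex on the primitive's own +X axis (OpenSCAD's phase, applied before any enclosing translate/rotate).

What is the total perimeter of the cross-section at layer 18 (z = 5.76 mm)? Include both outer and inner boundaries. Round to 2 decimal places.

At z = 5.76 mm: the cylinder: section is a regular 24-gon, circumradius r=3 (perimeter = 2·24·3.000·sin(180°/24) = 18.80 mm); the 10.5×12 cube at (4, 6) contributes its full rectangle (perimeter 45.00 mm); the cube at (-1.5, -3.5) is present — its section is the full 16.5×19.5 rectangle (perimeter 72.00 mm); the cube at (13, 8.5) (footprint 17×29.5) is included at this height (perimeter 93.00 mm); Merging all regions: the regions partially overlap (shared area 145.53 mm²), so the edge portions inside another operand are dropped and the merged outline is re-measured after clipping — boundary = 147.07 mm; (rotated 80° about Z; rotation is an isometry so areas/perimeters/island counts are preserved). Overall, the cross-section is a single solid region. Total boundary length (outer) = 147.07 mm.

147.07 mm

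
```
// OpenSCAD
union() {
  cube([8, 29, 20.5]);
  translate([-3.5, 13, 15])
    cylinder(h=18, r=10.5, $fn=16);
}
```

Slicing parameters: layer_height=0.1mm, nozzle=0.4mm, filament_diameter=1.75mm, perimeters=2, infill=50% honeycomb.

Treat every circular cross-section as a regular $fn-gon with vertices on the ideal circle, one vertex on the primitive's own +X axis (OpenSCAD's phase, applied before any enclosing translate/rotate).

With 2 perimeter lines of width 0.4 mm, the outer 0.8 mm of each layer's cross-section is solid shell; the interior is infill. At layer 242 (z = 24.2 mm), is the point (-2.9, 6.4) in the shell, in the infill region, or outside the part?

infill

At z = 24.2 mm: the cube is not intersected at this z (z outside [0, 20.5]); the cylinder at (-3.5, 13): section is a regular 16-gon, circumradius r=10.5; Merging all regions: only the r=10.5 cylinder at (-3.5, 13) is present, so the union is just that shape — 1 connected region. Overall, the cross-section is a single solid region. The nearest boundary edge runs (-3.50, 2.50)→(0.52, 3.30); distance from the point to it = 3.71 mm. The point is inside the cross-section and 3.71 mm from the nearest boundary — more than the 0.8 mm shell width (2 × 0.4), so it's in the infill interior.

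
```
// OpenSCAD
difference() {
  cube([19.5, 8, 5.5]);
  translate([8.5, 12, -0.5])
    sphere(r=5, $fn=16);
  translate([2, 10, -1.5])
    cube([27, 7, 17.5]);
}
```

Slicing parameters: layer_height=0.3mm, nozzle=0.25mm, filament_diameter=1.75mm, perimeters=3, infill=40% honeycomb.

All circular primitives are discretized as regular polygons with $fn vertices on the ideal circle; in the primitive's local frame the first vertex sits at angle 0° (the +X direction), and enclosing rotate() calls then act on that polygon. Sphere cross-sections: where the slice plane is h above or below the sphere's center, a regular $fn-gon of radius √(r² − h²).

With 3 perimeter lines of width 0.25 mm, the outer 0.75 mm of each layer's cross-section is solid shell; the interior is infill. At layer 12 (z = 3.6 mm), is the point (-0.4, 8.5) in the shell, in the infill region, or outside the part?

outside

At z = 3.6 mm: the cube is present — its section is the full 19.5×8 rectangle; the r=5 sphere at (8.5, 12) contributes a regular 16-gon of circumradius √(5²−4.1²) = 2.862; the 27×7 cube at (2, 10) contributes its full rectangle; Taking the first minus the rest: starting from the 19.5×8 cube, the r=5 sphere at (8.5, 12) misses the remaining region (no effect); the 27×7 cube at (2, 10) misses the remaining region (no effect) — 1 connected region. Overall, the cross-section is a single solid region. The nearest boundary edge runs (0.00, 8.00)→(19.50, 8.00); distance from the point to it = 0.64 mm. The point is not inside any of the regions above, so it lies outside the cross-section (0.64 mm from the nearest boundary).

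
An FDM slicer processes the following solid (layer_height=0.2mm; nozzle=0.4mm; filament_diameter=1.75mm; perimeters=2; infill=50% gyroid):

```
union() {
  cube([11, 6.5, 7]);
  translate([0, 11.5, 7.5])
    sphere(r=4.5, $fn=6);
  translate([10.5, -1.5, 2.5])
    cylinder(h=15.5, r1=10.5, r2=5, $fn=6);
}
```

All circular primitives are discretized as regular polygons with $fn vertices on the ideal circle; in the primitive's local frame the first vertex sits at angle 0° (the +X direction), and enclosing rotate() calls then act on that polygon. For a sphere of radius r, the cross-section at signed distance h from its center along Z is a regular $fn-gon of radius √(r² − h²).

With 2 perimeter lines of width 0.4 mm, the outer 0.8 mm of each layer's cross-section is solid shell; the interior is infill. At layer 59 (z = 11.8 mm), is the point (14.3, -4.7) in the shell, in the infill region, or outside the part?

infill

At z = 11.8 mm: the cube is absent (z outside [0, 7]); the sphere at (0, 11.5): section is a regular 6-gon, circumradius = √(r²−h²) = √(4.5²−4.3²) = 1.327; the cone at (10.5, -1.5) contributes a regular 6-gon of circumradius 7.200 (interpolated between r1=10.5 and r2=5 at t=0.600); Merging all regions: the 2 present regions are separate (no shared area or edge), so areas and boundary lengths simply add and each stays a separate island — 2 connected regions. Overall, the cross-section has 2 separate islands. The nearest boundary edge runs (17.70, -1.50)→(14.10, -7.74); distance from the point to it = 1.34 mm. (Shell/infill is judged within the island containing the point — the largest one.) The point is inside the cross-section and 1.34 mm from the nearest boundary — more than the 0.8 mm shell width (2 × 0.4), so it's in the infill interior.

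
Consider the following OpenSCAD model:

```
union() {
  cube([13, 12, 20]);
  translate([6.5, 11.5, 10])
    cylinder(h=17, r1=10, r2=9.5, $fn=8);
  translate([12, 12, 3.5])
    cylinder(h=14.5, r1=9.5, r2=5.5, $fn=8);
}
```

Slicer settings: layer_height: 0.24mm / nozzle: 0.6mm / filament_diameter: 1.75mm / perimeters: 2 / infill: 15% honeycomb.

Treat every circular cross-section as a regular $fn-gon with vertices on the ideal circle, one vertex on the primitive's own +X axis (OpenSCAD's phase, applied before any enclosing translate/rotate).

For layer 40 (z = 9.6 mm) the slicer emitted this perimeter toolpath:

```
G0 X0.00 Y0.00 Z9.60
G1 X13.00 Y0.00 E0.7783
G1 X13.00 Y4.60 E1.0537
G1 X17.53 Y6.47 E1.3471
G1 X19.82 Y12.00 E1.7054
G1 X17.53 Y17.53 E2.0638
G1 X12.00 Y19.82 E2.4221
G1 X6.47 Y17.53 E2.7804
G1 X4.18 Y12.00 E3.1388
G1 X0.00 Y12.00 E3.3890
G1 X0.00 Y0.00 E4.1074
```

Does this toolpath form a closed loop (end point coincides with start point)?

yes

Start point (G0): (0.00, 0.00). End point (last G1): the path returns to the start — closed.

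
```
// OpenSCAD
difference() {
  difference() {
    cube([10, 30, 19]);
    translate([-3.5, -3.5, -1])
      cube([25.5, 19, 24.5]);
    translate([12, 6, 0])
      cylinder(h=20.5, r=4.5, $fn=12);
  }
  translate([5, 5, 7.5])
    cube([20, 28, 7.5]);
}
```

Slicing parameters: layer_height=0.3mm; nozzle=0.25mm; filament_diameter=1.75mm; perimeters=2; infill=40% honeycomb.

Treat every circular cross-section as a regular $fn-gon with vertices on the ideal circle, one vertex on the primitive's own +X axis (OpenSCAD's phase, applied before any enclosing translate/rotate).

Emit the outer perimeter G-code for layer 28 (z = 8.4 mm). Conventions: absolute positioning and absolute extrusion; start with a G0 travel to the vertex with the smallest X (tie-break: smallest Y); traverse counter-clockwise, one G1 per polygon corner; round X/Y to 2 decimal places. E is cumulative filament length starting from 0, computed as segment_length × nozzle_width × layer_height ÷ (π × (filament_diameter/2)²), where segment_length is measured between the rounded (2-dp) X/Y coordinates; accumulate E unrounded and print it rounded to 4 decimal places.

G0 X0.00 Y15.50 Z8.40
G1 X5.00 Y15.50 E0.1559
G1 X5.00 Y30.00 E0.6080
G1 X0.00 Y30.00 E0.7639
G1 X0.00 Y15.50 E1.2161

At z = 8.4 mm: the cube is present — its section is the full 10×30 rectangle; the 25.5×19 cube at (-3.5, -3.5) contributes its full rectangle; the r=4.5 cylinder at (12, 6) gives a regular 12-gon of circumradius 4.5 (constant along its height); Taking the first minus the rest: starting from the 10×30 cube, the 25.5×19 cube at (-3.5, -3.5) partially overlaps it — only the 155.00 mm² overlap (of its 484.50 mm²) is removed, clipping the outline; the r=4.5 cylinder at (12, 6) misses the remaining region (no effect) — 1 connected region; the cube at (5, 5) is present — its section is the full 20×28 rectangle; Subtracting the remaining from the first: starting from the result so far, the 20×28 cube at (5, 5) partially overlaps it — only the 72.50 mm² overlap (of its 560.00 mm²) is removed, clipping the outline — 1 connected region. The outline is a single polygon with 4 vertices. Extrusion per mm of travel: 0.25 × 0.3 / (π × 0.875²) = 0.031181. Accumulating E over each segment gives final E = 1.2161.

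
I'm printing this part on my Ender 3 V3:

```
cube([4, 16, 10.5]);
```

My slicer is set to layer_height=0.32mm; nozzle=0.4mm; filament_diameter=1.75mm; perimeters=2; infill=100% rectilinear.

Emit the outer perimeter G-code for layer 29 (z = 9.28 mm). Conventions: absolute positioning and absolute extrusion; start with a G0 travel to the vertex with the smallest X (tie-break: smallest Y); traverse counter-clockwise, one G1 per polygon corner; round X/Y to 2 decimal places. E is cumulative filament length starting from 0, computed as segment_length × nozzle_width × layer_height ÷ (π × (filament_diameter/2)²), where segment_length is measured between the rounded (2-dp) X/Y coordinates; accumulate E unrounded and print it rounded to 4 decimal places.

G0 X0.00 Y0.00 Z9.28
G1 X4.00 Y0.00 E0.2129
G1 X4.00 Y16.00 E1.0643
G1 X0.00 Y16.00 E1.2772
G1 X0.00 Y0.00 E2.1286

At z = 9.28 mm: the cube (footprint 4×16) is included at this height. The outline is a single polygon with 4 vertices. Extrusion per mm of travel: 0.4 × 0.32 / (π × 0.875²) = 0.053216. Accumulating E over each segment gives final E = 2.1286.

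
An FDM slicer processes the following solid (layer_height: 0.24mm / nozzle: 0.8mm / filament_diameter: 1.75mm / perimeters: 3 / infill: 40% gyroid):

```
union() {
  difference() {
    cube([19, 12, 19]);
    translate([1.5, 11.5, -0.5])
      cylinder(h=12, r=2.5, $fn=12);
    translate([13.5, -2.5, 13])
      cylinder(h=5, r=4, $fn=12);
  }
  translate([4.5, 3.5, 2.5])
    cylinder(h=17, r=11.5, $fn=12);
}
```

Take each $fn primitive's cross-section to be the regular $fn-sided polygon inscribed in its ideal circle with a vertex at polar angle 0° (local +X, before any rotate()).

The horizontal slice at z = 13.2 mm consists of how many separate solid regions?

1

At z = 13.2 mm: the cube is present — its section is the full 19×12 rectangle; the cylinder at (1.5, 11.5) is not intersected at this z (z outside [-0.5, 11.5]); the cylinder at (13.5, -2.5): section is a regular 12-gon, circumradius r=4; Taking the first minus the rest: starting from the 19×12 cube, the r=4 cylinder at (13.5, -2.5) partially overlaps it — only the 5.86 mm² overlap (of its 48.00 mm²) is removed, clipping the outline — 1 connected region; the r=11.5 cylinder at (4.5, 3.5) gives a regular 12-gon of circumradius 11.5 (constant along its height); Taking the union: the regions partially overlap (shared area 172.82 mm²), so overlapping operands fuse into one piece — 1 connected region. The result has 1 disconnected region.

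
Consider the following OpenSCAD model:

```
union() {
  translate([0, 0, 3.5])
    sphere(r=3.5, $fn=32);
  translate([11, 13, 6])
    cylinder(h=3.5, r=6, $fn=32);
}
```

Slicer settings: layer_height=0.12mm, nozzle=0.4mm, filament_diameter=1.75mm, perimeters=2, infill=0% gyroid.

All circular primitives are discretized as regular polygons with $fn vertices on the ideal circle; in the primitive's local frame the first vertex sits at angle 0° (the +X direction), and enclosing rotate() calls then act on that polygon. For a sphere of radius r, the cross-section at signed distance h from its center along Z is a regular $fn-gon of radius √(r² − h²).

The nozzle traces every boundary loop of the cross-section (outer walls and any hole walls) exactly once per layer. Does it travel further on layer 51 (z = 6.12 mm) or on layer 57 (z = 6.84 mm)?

layer 51 (z = 6.12 mm)

Layer 51 (z = 6.12): the sphere: section is a regular 32-gon, circumradius = √(r²−h²) = √(3.5²−2.62²) = 2.321 (perimeter = 2·32·2.321·sin(180°/32) = 14.56 mm); the cylinder at (11, 13): section is a regular 32-gon, circumradius r=6 (perimeter = 2·32·6.000·sin(180°/32) = 37.64 mm); Taking the union: the 2 present regions are separate (no shared area or edge), so areas and boundary lengths simply add and each stays a separate island — boundary = 52.20 mm. So its perimeter = 52.20 mm. Layer 57 (z = 6.84): the r=3.5 sphere contributes a regular 32-gon of circumradius √(3.5²−3.34²) = 1.046 (perimeter = 2·32·1.046·sin(180°/32) = 6.56 mm); the r=6 cylinder at (11, 13) gives a regular 32-gon of circumradius 6 (constant along its height) (perimeter = 2·32·6.000·sin(180°/32) = 37.64 mm); Merging all regions: the 2 present regions are separate (no shared area or edge), so areas and boundary lengths simply add and each stays a separate island — boundary = 44.20 mm. So its perimeter = 44.20 mm. Layer 51 is larger (52.20 vs 44.20 mm).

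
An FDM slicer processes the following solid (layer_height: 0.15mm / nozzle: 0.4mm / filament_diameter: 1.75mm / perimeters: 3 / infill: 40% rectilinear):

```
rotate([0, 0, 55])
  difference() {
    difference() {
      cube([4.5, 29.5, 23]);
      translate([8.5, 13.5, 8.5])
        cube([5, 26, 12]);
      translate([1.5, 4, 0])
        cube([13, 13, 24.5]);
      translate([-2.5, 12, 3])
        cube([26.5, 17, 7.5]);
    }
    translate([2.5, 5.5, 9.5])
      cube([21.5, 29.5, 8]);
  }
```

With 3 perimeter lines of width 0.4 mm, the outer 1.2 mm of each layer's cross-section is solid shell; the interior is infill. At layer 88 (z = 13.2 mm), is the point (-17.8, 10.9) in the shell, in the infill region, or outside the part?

outside

At z = 13.2 mm: the cube (footprint 4.5×29.5) is included at this height; the 5×26 cube at (8.5, 13.5) contributes its full rectangle; the 13×13 cube at (1.5, 4) contributes its full rectangle; the cube at (-2.5, 12) is absent (z outside [3, 10.5]); Taking the first minus the rest: starting from the 4.5×29.5 cube, the 5×26 cube at (8.5, 13.5) misses the remaining region (no effect); the 13×13 cube at (1.5, 4) partially overlaps it — only the 39.00 mm² overlap (of its 169.00 mm²) is removed, clipping the outline — 1 connected region; the cube at (2.5, 5.5) (footprint 21.5×29.5) is included at this height; Taking the first minus the rest: starting from the result so far, the 21.5×29.5 cube at (2.5, 5.5) partially overlaps it — only the 25.00 mm² overlap (of its 634.25 mm²) is removed, clipping the outline — 1 connected region; (rotated 55° about Z; rotation is an isometry so areas/perimeters/island counts are preserved). Overall, the cross-section is a single solid region. Undo the 55° rotation: the query point maps to (-1.281, 20.833) in the un-rotated model frame. The nearest boundary edge runs (0.00, 0.00)→(0.00, 29.50); distance from the point to it = 1.28 mm. The point is not inside any of the regions above, so it lies outside the cross-section (1.28 mm from the nearest boundary).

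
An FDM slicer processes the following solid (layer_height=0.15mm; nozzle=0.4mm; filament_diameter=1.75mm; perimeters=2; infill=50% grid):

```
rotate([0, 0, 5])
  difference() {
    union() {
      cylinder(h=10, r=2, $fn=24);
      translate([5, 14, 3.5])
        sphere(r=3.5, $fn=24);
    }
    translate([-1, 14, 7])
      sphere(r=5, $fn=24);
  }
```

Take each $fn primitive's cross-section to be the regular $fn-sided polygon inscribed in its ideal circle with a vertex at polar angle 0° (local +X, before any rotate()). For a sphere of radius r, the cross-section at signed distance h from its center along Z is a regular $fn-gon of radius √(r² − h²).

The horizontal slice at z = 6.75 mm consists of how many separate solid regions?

2

At z = 6.75 mm: the r=2 cylinder contributes a regular 24-gon of circumradius 2; the r=3.5 sphere at (5, 14) contributes a regular 24-gon of circumradius √(3.5²−3.25²) = 1.299; Taking the union: the 2 present regions are separate (no shared area or edge), so areas and boundary lengths simply add and each stays a separate island — 2 connected regions; the r=5 sphere at (-1, 14) slices to a regular 24-gon of circumradius 4.994 (√(r²−h²) with h=0.25 from center); Subtracting the remaining from the first: starting from that combined region, the r=5 sphere at (-1, 14) partially overlaps it — only the 0.24 mm² overlap (of its 77.45 mm²) is removed, clipping the outline — 2 connected regions; (rotated 5° about Z; rotation is an isometry so areas/perimeters/island counts are preserved). The result has 2 disconnected regions.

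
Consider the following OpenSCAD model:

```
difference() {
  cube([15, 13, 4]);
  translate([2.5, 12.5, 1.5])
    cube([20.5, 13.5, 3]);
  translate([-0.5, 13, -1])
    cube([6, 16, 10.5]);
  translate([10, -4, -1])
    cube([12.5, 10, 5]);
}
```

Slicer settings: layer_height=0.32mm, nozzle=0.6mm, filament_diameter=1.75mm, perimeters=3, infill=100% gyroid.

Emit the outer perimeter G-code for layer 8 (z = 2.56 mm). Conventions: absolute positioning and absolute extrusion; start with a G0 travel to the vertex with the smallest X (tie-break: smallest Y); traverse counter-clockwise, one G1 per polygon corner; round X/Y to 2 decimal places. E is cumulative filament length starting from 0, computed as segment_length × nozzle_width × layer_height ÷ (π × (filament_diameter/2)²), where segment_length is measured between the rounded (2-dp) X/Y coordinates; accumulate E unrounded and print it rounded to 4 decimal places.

G0 X0.00 Y0.00 Z2.56
G1 X10.00 Y0.00 E0.7982
G1 X10.00 Y6.00 E1.2772
G1 X15.00 Y6.00 E1.6763
G1 X15.00 Y12.50 E2.1952
G1 X2.50 Y12.50 E3.1930
G1 X2.50 Y13.00 E3.2329
G1 X0.00 Y13.00 E3.4324
G1 X0.00 Y0.00 E4.4702

At z = 2.56 mm: the 15×13 cube contributes its full rectangle; the cube at (2.5, 12.5) (footprint 20.5×13.5) is included at this height; the cube at (-0.5, 13) is present — its section is the full 6×16 rectangle; the cube at (10, -4) (footprint 12.5×10) is included at this height; After the difference (first − rest): starting from the 15×13 cube, the 20.5×13.5 cube at (2.5, 12.5) partially overlaps it — only the 6.25 mm² overlap (of its 276.75 mm²) is removed, clipping the outline; the 6×16 cube at (-0.5, 13) misses the remaining region (no effect); the 12.5×10 cube at (10, -4) partially overlaps it — only the 30.00 mm² overlap (of its 125.00 mm²) is removed, clipping the outline — 1 connected region. The outline is a single polygon with 8 vertices. Extrusion per mm of travel: 0.6 × 0.32 / (π × 0.875²) = 0.079824. Accumulating E over each segment gives final E = 4.4702.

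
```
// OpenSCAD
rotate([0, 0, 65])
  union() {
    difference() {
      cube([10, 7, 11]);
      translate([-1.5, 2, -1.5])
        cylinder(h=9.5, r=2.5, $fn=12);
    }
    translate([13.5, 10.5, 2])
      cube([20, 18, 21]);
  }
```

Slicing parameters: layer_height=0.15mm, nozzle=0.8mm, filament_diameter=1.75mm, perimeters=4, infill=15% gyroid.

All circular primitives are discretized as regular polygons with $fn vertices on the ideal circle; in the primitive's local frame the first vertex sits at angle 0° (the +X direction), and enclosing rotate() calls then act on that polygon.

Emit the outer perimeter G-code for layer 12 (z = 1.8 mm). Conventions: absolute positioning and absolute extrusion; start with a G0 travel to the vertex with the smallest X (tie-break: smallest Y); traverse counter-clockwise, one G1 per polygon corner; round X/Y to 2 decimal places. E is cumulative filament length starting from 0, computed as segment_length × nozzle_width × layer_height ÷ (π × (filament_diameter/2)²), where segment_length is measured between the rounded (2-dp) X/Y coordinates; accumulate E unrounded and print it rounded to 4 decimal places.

G0 X-6.34 Y2.96 Z1.80
G1 X-3.55 Y1.65 E0.1538
G1 X-2.66 Y1.98 E0.2011
G1 X-1.39 Y1.75 E0.2655
G1 X-0.40 Y0.92 E0.3300
G1 X-0.08 Y0.04 E0.3767
G1 X0.00 Y0.00 E0.3812
G1 X4.23 Y9.06 E0.8800
G1 X-2.12 Y12.02 E1.2295
G1 X-6.34 Y2.96 E1.7282

At z = 1.8 mm: the cube is present — its section is the full 10×7 rectangle; the cylinder at (-1.5, 2): section is a regular 12-gon, circumradius r=2.5; Taking the first minus the rest: starting from the 10×7 cube, the r=2.5 cylinder at (-1.5, 2) partially overlaps it — only the 2.52 mm² overlap (of its 18.75 mm²) is removed, clipping the outline — 1 connected region; the cube at (13.5, 10.5) is absent (z outside [2, 23]); Taking the union: only the result so far is present, so the union is just that shape — 1 connected region; (whole slice rotated 65° about Z — lengths, areas and connectivity unchanged). The outline is a single polygon with 9 vertices. Extrusion per mm of travel: 0.8 × 0.15 / (π × 0.875²) = 0.049890. Accumulating E over each segment gives final E = 1.7282.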